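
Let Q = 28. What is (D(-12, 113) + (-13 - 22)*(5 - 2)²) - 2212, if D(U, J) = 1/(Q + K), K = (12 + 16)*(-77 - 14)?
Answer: -6368041/2520 ≈ -2527.0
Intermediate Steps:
K = -2548 (K = 28*(-91) = -2548)
D(U, J) = -1/2520 (D(U, J) = 1/(28 - 2548) = 1/(-2520) = -1/2520)
(D(-12, 113) + (-13 - 22)*(5 - 2)²) - 2212 = (-1/2520 + (-13 - 22)*(5 - 2)²) - 2212 = (-1/2520 - 35*3²) - 2212 = (-1/2520 - 35*9) - 2212 = (-1/2520 - 315) - 2212 = -793801/2520 - 2212 = -6368041/2520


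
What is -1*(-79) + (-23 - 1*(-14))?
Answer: 70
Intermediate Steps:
-1*(-79) + (-23 - 1*(-14)) = 79 + (-23 + 14) = 79 - 9 = 70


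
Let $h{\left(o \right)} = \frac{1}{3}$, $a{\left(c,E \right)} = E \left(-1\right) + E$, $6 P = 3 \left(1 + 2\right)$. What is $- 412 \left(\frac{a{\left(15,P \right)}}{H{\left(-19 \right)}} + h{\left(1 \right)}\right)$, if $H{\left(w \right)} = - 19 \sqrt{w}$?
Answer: $- \frac{412}{3} \approx -137.33$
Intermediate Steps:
$P = \frac{3}{2}$ ($P = \frac{3 \left(1 + 2\right)}{6} = \frac{3 \cdot 3}{6} = \frac{1}{6} \cdot 9 = \frac{3}{2} \approx 1.5$)
$a{\left(c,E \right)} = 0$ ($a{\left(c,E \right)} = - E + E = 0$)
$h{\left(o \right)} = \frac{1}{3}$
$- 412 \left(\frac{a{\left(15,P \right)}}{H{\left(-19 \right)}} + h{\left(1 \right)}\right) = - 412 \left(\frac{0}{\left(-19\right) \sqrt{-19}} + \frac{1}{3}\right) = - 412 \left(\frac{0}{\left(-19\right) i \sqrt{19}} + \frac{1}{3}\right) = - 412 \left(0 \frac{i \sqrt{19}}{361} + \frac{1}{3}\right) = - 412 \left(0 + \frac{1}{3}\right) = \left(-412\right) \frac{1}{3} = - \frac{412}{3}$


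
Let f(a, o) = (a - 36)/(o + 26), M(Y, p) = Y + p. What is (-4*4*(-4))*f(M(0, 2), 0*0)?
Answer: -1088/13 ≈ -83.692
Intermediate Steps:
f(a, o) = (-36 + a)/(26 + o)
(-4*4*(-4))*f(M(0, 2), 0*0) = (-4*4*(-4))*((-36 + (0 + 2))/(26 + 0*0)) = (-16*(-4))*((-36 + 2)/(26 + 0)) = 64*(-34/26) = 64*((1/26)*(-34)) = 64*(-17/13) = -1088/13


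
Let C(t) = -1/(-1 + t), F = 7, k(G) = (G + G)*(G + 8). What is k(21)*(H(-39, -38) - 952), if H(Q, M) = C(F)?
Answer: -1159739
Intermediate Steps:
k(G) = 2*G*(8 + G) (k(G) = (2*G)*(8 + G) = 2*G*(8 + G))
H(Q, M) = -⅙ (H(Q, M) = -1/(-1 + 7) = -1/6 = -1*⅙ = -⅙)
k(21)*(H(-39, -38) - 952) = (2*21*(8 + 21))*(-⅙ - 952) = (2*21*29)*(-5713/6) = 1218*(-5713/6) = -1159739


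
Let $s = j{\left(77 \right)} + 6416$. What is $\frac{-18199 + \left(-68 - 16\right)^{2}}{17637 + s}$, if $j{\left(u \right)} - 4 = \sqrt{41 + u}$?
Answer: $- \frac{268067151}{578739131} + \frac{11143 \sqrt{118}}{578739131} \approx -0.46298$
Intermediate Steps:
$j{\left(u \right)} = 4 + \sqrt{41 + u}$
$s = 6420 + \sqrt{118}$ ($s = \left(4 + \sqrt{41 + 77}\right) + 6416 = \left(4 + \sqrt{118}\right) + 6416 = 6420 + \sqrt{118} \approx 6430.9$)
$\frac{-18199 + \left(-68 - 16\right)^{2}}{17637 + s} = \frac{-18199 + \left(-68 - 16\right)^{2}}{17637 + \left(6420 + \sqrt{118}\right)} = \frac{-18199 + \left(-84\right)^{2}}{24057 + \sqrt{118}} = \frac{-18199 + 7056}{24057 + \sqrt{118}} = - \frac{11143}{24057 + \sqrt{118}}$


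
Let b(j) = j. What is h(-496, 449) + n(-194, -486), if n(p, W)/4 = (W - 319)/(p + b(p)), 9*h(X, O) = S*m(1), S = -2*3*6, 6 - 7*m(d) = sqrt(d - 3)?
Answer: 3307/679 + 4*I*sqrt(2)/7 ≈ 4.8704 + 0.80812*I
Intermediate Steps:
m(d) = 6/7 - sqrt(-3 + d)/7 (m(d) = 6/7 - sqrt(d - 3)/7 = 6/7 - sqrt(-3 + d)/7)
S = -36 (S = -6*6 = -36)
h(X, O) = -24/7 + 4*I*sqrt(2)/7 (h(X, O) = (-36*(6/7 - sqrt(-3 + 1)/7))/9 = (-36*(6/7 - I*sqrt(2)/7))/9 = (-216/7 + 36*I*sqrt(2)/7)/9 = -24/7 + 4*I*sqrt(2)/7)
n(p, W) = 2*(-319 + W)/p (n(p, W) = 4*((W - 319)/(p + p)) = 4*((-319 + W)/((2*p))) = 4*((-319 + W)*(1/(2*p))) = 4*((-319 + W)/(2*p)) = 2*(-319 + W)/p)
h(-496, 449) + n(-194, -486) = (-24/7 + 4*I*sqrt(2)/7) + 2*(-319 - 486)/(-194) = (-24/7 + 4*I*sqrt(2)/7) + 2*(-1/194)*(-805) = (-24/7 + 4*I*sqrt(2)/7) + 805/97 = 3307/679 + 4*I*sqrt(2)/7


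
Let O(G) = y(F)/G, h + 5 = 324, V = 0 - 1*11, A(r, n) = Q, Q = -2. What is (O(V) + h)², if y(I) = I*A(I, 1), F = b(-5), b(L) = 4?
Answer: 12369289/121 ≈ 1.0223e+5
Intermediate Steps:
A(r, n) = -2
F = 4
V = -11 (V = 0 - 11 = -11)
h = 319 (h = -5 + 324 = 319)
y(I) = -2*I (y(I) = I*(-2) = -2*I)
O(G) = -8/G (O(G) = (-2*4)/G = -8/G)
(O(V) + h)² = (-8/(-11) + 319)² = (-8*(-1/11) + 319)² = (8/11 + 319)² = (3517/11)² = 12369289/121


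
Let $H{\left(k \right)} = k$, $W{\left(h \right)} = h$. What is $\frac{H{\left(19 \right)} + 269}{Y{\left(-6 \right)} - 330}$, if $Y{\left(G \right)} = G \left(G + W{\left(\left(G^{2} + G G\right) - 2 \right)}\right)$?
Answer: $- \frac{48}{119} \approx -0.40336$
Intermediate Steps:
$Y{\left(G \right)} = G \left(-2 + G + 2 G^{2}\right)$ ($Y{\left(G \right)} = G \left(G - \left(2 - G^{2} - G G\right)\right) = G \left(G + \left(\left(G^{2} + G^{2}\right) - 2\right)\right) = G \left(G + \left(2 G^{2} - 2\right)\right) = G \left(G + \left(-2 + 2 G^{2}\right)\right) = G \left(-2 + G + 2 G^{2}\right)$)
$\frac{H{\left(19 \right)} + 269}{Y{\left(-6 \right)} - 330} = \frac{19 + 269}{- 6 \left(-2 - 6 + 2 \left(-6\right)^{2}\right) - 330} = \frac{288}{- 6 \left(-2 - 6 + 2 \cdot 36\right) - 330} = \frac{288}{- 6 \left(-2 - 6 + 72\right) - 330} = \frac{288}{\left(-6\right) 64 - 330} = \frac{288}{-384 - 330} = \frac{288}{-714} = 288 \left(- \frac{1}{714}\right) = - \frac{48}{119}$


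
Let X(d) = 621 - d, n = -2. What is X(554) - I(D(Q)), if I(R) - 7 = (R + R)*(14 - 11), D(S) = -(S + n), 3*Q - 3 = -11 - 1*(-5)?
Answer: 42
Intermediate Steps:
Q = -1 (Q = 1 + (-11 - 1*(-5))/3 = 1 + (-11 + 5)/3 = 1 + (⅓)*(-6) = 1 - 2 = -1)
D(S) = 2 - S (D(S) = -(S - 2) = -(-2 + S) = 2 - S)
I(R) = 7 + 6*R (I(R) = 7 + (R + R)*(14 - 11) = 7 + (2*R)*3 = 7 + 6*R)
X(554) - I(D(Q)) = (621 - 1*554) - (7 + 6*(2 - 1*(-1))) = (621 - 554) - (7 + 6*(2 + 1)) = 67 - (7 + 6*3) = 67 - (7 + 18) = 67 - 1*25 = 67 - 25 = 42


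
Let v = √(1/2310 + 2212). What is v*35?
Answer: √11803455510/66 ≈ 1646.1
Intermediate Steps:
v = √11803455510/2310 (v = √(1/2310 + 2212) = √(5109721/2310) = √11803455510/2310 ≈ 47.032)
v*35 = (√11803455510/2310)*35 = √11803455510/66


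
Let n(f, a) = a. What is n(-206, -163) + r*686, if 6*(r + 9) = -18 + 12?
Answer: -7023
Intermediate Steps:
r = -10 (r = -9 + (-18 + 12)/6 = -9 + (1/6)*(-6) = -9 - 1 = -10)
n(-206, -163) + r*686 = -163 - 10*686 = -163 - 6860 = -7023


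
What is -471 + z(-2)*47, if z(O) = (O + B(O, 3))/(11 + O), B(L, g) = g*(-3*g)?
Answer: -5602/9 ≈ -622.44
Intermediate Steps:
B(L, g) = -3*g**2
z(O) = (-27 + O)/(11 + O) (z(O) = (O - 3*3**2)/(11 + O) = (O - 3*9)/(11 + O) = (O - 27)/(11 + O) = (-27 + O)/(11 + O))
-471 + z(-2)*47 = -471 + ((-27 - 2)/(11 - 2))*47 = -471 + (-29/9)*47 = -471 + ((1/9)*(-29))*47 = -471 - 29/9*47 = -471 - 1363/9 = -5602/9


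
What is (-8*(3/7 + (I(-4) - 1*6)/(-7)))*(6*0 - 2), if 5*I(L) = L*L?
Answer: 464/35 ≈ 13.257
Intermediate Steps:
I(L) = L²/5 (I(L) = (L*L)/5 = L²/5)
(-8*(3/7 + (I(-4) - 1*6)/(-7)))*(6*0 - 2) = (-8*(3/7 + ((⅕)*(-4)² - 1*6)/(-7)))*(6*0 - 2) = (-8*(3*(⅐) + ((⅕)*16 - 6)*(-⅐)))*(0 - 2) = -8*(3/7 + (16/5 - 6)*(-⅐))*(-2) = -8*(3/7 - 14/5*(-⅐))*(-2) = -8*(3/7 + ⅖)*(-2) = -8*29/35*(-2) = -232/35*(-2) = 464/35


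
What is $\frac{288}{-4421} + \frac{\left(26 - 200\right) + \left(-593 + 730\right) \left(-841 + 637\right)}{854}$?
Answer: $- \frac{62286657}{1887767} \approx -32.995$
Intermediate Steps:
$\frac{288}{-4421} + \frac{\left(26 - 200\right) + \left(-593 + 730\right) \left(-841 + 637\right)}{854} = 288 \left(- \frac{1}{4421}\right) + \left(-174 + 137 \left(-204\right)\right) \frac{1}{854} = - \frac{288}{4421} + \left(-174 - 27948\right) \frac{1}{854} = - \frac{288}{4421} - \frac{14061}{427} = - \frac{62286657}{1887767}$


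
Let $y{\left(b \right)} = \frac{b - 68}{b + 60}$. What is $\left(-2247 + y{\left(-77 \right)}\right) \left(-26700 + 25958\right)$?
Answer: $\frac{28236068}{17} \approx 1.6609 \cdot 10^{6}$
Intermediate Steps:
$y{\left(b \right)} = \frac{-68 + b}{60 + b}$
$\left(-2247 + y{\left(-77 \right)}\right) \left(-26700 + 25958\right) = \left(-2247 + \frac{-68 - 77}{60 - 77}\right) \left(-26700 + 25958\right) = \left(-2247 + \frac{1}{-17} \left(-145\right)\right) \left(-742\right) = \left(-2247 - - \frac{145}{17}\right) \left(-742\right) = \left(-2247 + \frac{145}{17}\right) \left(-742\right) = \left(- \frac{38054}{17}\right) \left(-742\right) = \frac{28236068}{17}$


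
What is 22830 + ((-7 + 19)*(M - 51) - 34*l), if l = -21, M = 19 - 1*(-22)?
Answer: 23424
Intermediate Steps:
M = 41 (M = 19 + 22 = 41)
22830 + ((-7 + 19)*(M - 51) - 34*l) = 22830 + ((-7 + 19)*(41 - 51) - 34*(-21)) = 22830 + (12*(-10) + 714) = 22830 + (-120 + 714) = 22830 + 594 = 23424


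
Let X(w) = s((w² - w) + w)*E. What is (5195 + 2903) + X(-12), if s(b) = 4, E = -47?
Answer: 7910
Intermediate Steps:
X(w) = -188 (X(w) = 4*(-47) = -188)
(5195 + 2903) + X(-12) = (5195 + 2903) - 188 = 8098 - 188 = 7910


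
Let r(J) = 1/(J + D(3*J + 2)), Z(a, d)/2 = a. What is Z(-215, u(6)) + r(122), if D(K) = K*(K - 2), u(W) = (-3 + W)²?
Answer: -57968299/134810 ≈ -430.00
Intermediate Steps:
Z(a, d) = 2*a
D(K) = K*(-2 + K)
r(J) = 1/(J + 3*J*(2 + 3*J)) (r(J) = 1/(J + (3*J + 2)*(-2 + (3*J + 2))) = 1/(J + (2 + 3*J)*(-2 + (2 + 3*J))) = 1/(J + (2 + 3*J)*(3*J)) = 1/(J + 3*J*(2 + 3*J)))
Z(-215, u(6)) + r(122) = 2*(-215) + 1/(122*(7 + 9*122)) = -430 + 1/(122*(7 + 1098)) = -430 + (1/122)/1105 = -430 + (1/122)*(1/1105) = -430 + 1/134810 = -57968299/134810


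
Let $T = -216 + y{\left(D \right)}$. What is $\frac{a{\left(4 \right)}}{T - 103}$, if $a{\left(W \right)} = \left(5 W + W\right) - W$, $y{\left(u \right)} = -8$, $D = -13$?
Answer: $- \frac{20}{327} \approx -0.061162$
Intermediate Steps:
$T = -224$ ($T = -216 - 8 = -224$)
$a{\left(W \right)} = 5 W$ ($a{\left(W \right)} = 6 W - W = 5 W$)
$\frac{a{\left(4 \right)}}{T - 103} = \frac{5 \cdot 4}{-224 - 103} = \frac{20}{-327} = 20 \left(- \frac{1}{327}\right) = - \frac{20}{327}$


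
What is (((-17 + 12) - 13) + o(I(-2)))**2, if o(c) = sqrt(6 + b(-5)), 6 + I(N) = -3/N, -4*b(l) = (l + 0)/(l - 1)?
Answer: (216 - sqrt(834))**2/144 ≈ 243.15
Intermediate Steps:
b(l) = -l/(4*(-1 + l)) (b(l) = -(l + 0)/(4*(l - 1)) = -l/(4*(-1 + l)))
I(N) = -6 - 3/N
o(c) = sqrt(834)/12 (o(c) = sqrt(6 - 1*(-5)/(-4 + 4*(-5))) = sqrt(6 - 1*(-5)/(-4 - 20)) = sqrt(6 - 1*(-5)/(-24)) = sqrt(6 - 1*(-5)*(-1/24)) = sqrt(6 - 5/24) = sqrt(139/24) = sqrt(834)/12)
(((-17 + 12) - 13) + o(I(-2)))**2 = (((-17 + 12) - 13) + sqrt(834)/12)**2 = ((-5 - 13) + sqrt(834)/12)**2 = (-18 + sqrt(834)/12)**2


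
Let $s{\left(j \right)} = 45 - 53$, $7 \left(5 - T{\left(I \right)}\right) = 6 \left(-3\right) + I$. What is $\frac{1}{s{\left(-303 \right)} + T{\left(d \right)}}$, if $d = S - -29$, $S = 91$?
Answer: $- \frac{7}{123} \approx -0.056911$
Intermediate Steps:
$d = 120$ ($d = 91 - -29 = 91 + 29 = 120$)
$T{\left(I \right)} = \frac{53}{7} - \frac{I}{7}$ ($T{\left(I \right)} = 5 - \frac{6 \left(-3\right) + I}{7} = 5 - \frac{-18 + I}{7} = 5 - \left(- \frac{18}{7} + \frac{I}{7}\right) = \frac{53}{7} - \frac{I}{7}$)
$s{\left(j \right)} = -8$ ($s{\left(j \right)} = 45 - 53 = -8$)
$\frac{1}{s{\left(-303 \right)} + T{\left(d \right)}} = \frac{1}{-8 + \left(\frac{53}{7} - \frac{120}{7}\right)} = \frac{1}{-8 - \frac{67}{7}} = \frac{1}{- \frac{123}{7}} = - \frac{7}{123}$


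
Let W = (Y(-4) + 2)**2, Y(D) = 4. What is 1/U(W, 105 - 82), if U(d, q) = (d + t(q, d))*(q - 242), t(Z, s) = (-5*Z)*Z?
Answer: 1/571371 ≈ 1.7502e-6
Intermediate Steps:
t(Z, s) = -5*Z**2
W = 36 (W = (4 + 2)**2 = 6**2 = 36)
U(d, q) = (-242 + q)*(d - 5*q**2) (U(d, q) = (d - 5*q**2)*(q - 242) = (d - 5*q**2)*(-242 + q) = (-242 + q)*(d - 5*q**2))
1/U(W, 105 - 82) = 1/(-242*36 - 5*(105 - 82)**3 + 1210*(105 - 82)**2 + 36*(105 - 82)) = 1/(-8712 - 5*23**3 + 1210*23**2 + 36*23) = 1/(-8712 - 5*12167 + 1210*529 + 828) = 1/(-8712 - 60835 + 640090 + 828) = 1/571371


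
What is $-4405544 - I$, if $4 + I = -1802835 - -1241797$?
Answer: $-3844502$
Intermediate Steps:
$I = -561042$ ($I = -4 - 561038 = -561042$)
$-4405544 - I = -4405544 - -561042 = -4405544 + 561042 = -3844502$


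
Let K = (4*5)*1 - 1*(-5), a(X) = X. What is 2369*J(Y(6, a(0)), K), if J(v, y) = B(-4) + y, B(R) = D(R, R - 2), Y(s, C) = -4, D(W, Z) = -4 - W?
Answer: 59225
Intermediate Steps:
B(R) = -4 - R
K = 25 (K = 20*1 + 5 = 20 + 5 = 25)
J(v, y) = y (J(v, y) = (-4 - 1*(-4)) + y = (-4 + 4) + y = 0 + y = y)
2369*J(Y(6, a(0)), K) = 2369*25 = 59225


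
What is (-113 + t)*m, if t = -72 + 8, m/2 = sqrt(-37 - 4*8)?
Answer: -354*I*sqrt(69) ≈ -2940.5*I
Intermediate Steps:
m = 2*I*sqrt(69) (m = 2*sqrt(-37 - 4*8) = 2*sqrt(-37 - 32) = 2*sqrt(-69) = 2*(I*sqrt(69)) = 2*I*sqrt(69) ≈ 16.613*I)
t = -64
(-113 + t)*m = (-113 - 64)*(2*I*sqrt(69)) = -354*I*sqrt(69)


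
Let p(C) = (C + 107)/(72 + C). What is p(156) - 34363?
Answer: -7834501/228 ≈ -34362.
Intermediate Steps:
p(C) = (107 + C)/(72 + C)
p(156) - 34363 = (107 + 156)/(72 + 156) - 34363 = 263/228 - 34363 = -7834501/228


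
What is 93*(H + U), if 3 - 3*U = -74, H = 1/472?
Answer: 1126757/472 ≈ 2387.2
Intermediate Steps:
H = 1/472 ≈ 0.0021186
U = 77/3 (U = 1 - 1/3*(-74) = 1 + 74/3 = 77/3 ≈ 25.667)
93*(H + U) = 93*(1/472 + 77/3) = 93*(36347/1416) = 1126757/472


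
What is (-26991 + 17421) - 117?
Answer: -9687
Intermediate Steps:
(-26991 + 17421) - 117 = -9570 - 117 = -9687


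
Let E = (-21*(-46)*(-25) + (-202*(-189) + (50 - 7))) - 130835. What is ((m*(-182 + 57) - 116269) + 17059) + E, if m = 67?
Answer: -224349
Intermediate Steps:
E = -116764 (E = (966*(-25) + (38178 + 43)) - 130835 = (-24150 + 38221) - 130835 = 14071 - 130835 = -116764)
((m*(-182 + 57) - 116269) + 17059) + E = ((67*(-182 + 57) - 116269) + 17059) - 116764 = ((67*(-125) - 116269) + 17059) - 116764 = ((-8375 - 116269) + 17059) - 116764 = (-124644 + 17059) - 116764 = -107585 - 116764 = -224349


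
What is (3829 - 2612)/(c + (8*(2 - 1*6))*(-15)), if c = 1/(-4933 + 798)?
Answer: 5032295/1984799 ≈ 2.5354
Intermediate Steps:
c = -1/4135 (c = 1/(-4135) = -1/4135 ≈ -0.00024184)
(3829 - 2612)/(c + (8*(2 - 1*6))*(-15)) = (3829 - 2612)/(-1/4135 + (8*(2 - 1*6))*(-15)) = 1217/(-1/4135 + (8*(2 - 6))*(-15)) = 1217/(-1/4135 + (8*(-4))*(-15)) = 1217/(-1/4135 - 32*(-15)) = 1217/(-1/4135 + 480) = 1217/(1984799/4135) = 1217*(4135/1984799) = 5032295/1984799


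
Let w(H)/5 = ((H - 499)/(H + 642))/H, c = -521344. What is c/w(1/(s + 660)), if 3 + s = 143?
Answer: 8367587492/49899875 ≈ 167.69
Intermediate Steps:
s = 140 (s = -3 + 143 = 140)
w(H) = 5*(-499 + H)/(H*(642 + H)) (w(H) = 5*(((H - 499)/(H + 642))/H) = 5*(((-499 + H)/(642 + H))/H) = 5*((-499 + H)/(H*(642 + H))) = 5*(-499 + H)/(H*(642 + H)))
c/w(1/(s + 660)) = -521344*(642 + 1/(140 + 660))/(5*(-499 + 1/(140 + 660))*(140 + 660)) = -521344*(642 + 1/800)/(4000*(-499 + 1/800)) = -521344/(5*800*(-399199/800)/(513601/800)) = -521344/(5*800*(800/513601)*(-399199/800)) = -521344/(-1596796000/513601) = -521344*(-513601/1596796000) = 8367587492/49899875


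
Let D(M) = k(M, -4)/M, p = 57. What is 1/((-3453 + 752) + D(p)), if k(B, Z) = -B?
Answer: -1/2702 ≈ -0.00037010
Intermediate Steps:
D(M) = -1 (D(M) = (-M)/M = -1)
1/((-3453 + 752) + D(p)) = 1/((-3453 + 752) - 1) = 1/(-2701 - 1) = 1/(-2702) = -1/2702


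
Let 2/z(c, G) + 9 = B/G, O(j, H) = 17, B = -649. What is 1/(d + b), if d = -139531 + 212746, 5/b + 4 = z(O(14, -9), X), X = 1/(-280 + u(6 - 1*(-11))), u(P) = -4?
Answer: 737226/53975080055 ≈ 1.3659e-5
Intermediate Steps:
X = -1/284 (X = 1/(-280 - 4) = 1/(-284) = -1/284 ≈ -0.0035211)
z(c, G) = 2/(-9 - 649/G)
b = -921535/737226 (b = 5/(-4 - 2*(-1/284)/(649 + 9*(-1/284))) = 5/(-4 - 2*(-1/284)/(649 - 9/284)) = 5/(-4 - 2*(-1/284)/184307/284) = 5/(-4 - 2*(-1/284)*284/184307) = 5/(-4 + 2/184307) = 5/(-737226/184307) = 5*(-184307/737226) = -921535/737226 ≈ -1.2500)
d = 73215
1/(d + b) = 1/(73215 - 921535/737226) = 1/(53975080055/737226) = 737226/53975080055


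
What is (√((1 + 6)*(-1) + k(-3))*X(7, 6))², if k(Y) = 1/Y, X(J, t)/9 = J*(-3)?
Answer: -261954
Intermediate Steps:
X(J, t) = -27*J (X(J, t) = 9*(J*(-3)) = 9*(-3*J) = -27*J)
(√((1 + 6)*(-1) + k(-3))*X(7, 6))² = (√((1 + 6)*(-1) + 1/(-3))*(-27*7))² = (√(7*(-1) - ⅓)*(-189))² = (√(-7 - ⅓)*(-189))² = (√(-22/3)*(-189))² = ((I*√66/3)*(-189))² = (-63*I*√66)² = -261954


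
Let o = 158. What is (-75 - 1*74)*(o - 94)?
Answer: -9536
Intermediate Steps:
(-75 - 1*74)*(o - 94) = (-75 - 1*74)*(158 - 94) = (-75 - 74)*64 = -149*64 = -9536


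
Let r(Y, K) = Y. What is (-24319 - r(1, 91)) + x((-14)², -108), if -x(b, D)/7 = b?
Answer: -25692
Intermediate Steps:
x(b, D) = -7*b
(-24319 - r(1, 91)) + x((-14)², -108) = (-24319 - 1*1) - 7*(-14)² = (-24319 - 1) - 7*196 = -24320 - 1372 = -25692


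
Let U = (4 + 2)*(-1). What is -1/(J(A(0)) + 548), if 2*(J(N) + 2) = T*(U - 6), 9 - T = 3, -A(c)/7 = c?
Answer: -1/510 ≈ -0.0019608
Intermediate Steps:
A(c) = -7*c
T = 6 (T = 9 - 1*3 = 9 - 3 = 6)
U = -6 (U = 6*(-1) = -6)
J(N) = -38 (J(N) = -2 + (6*(-6 - 6))/2 = -2 + (6*(-12))/2 = -2 + (1/2)*(-72) = -2 - 36 = -38)
-1/(J(A(0)) + 548) = -1/(-38 + 548) = -1/510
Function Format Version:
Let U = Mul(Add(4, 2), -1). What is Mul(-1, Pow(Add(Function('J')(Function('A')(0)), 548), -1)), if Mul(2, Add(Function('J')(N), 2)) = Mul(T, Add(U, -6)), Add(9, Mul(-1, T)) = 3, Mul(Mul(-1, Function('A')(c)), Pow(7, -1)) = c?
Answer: Rational(-1, 510) ≈ -0.0019608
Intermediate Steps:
Function('A')(c) = Mul(-7, c)
T = 6 (T = Add(9, Mul(-1, 3)) = Add(9, -3) = 6)
U = -6 (U = Mul(6, -1) = -6)
Function('J')(N) = -38 (Function('J')(N) = Add(-2, Mul(Rational(1, 2), Mul(6, Add(-6, -6)))) = Add(-2, Mul(Rational(1, 2), Mul(6, -12))) = Add(-2, Mul(Rational(1, 2), -72)) = Add(-2, -36) = -38)
Mul(-1, Pow(Add(Function('J')(Function('A')(0)), 548), -1)) = Mul(-1, Pow(Add(-38, 548), -1)) = Mul(-1, Pow(510, -1)) = Mul(-1, Rational(1, 510)) = Rational(-1, 510)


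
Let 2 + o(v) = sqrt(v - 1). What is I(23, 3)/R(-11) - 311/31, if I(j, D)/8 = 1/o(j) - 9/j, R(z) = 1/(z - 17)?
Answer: 338375/6417 - 112*sqrt(22)/9 ≈ -5.6386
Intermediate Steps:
R(z) = 1/(-17 + z)
o(v) = -2 + sqrt(-1 + v) (o(v) = -2 + sqrt(v - 1) = -2 + sqrt(-1 + v))
I(j, D) = -72/j + 8/(-2 + sqrt(-1 + j)) (I(j, D) = 8*(1/(-2 + sqrt(-1 + j)) - 9/j) = -72/j + 8/(-2 + sqrt(-1 + j)))
I(23, 3)/R(-11) - 311/31 = (-72/23 + 8/(-2 + sqrt(-1 + 23)))/(1/(-17 - 11)) - 311/31 = (-72*1/23 + 8/(-2 + sqrt(22)))/(1/(-28)) - 311*1/31 = (-72/23 + 8/(-2 + sqrt(22)))/(-1/28) - 311/31 = (-72/23 + 8/(-2 + sqrt(22)))*(-28) - 311/31 = (2016/23 - 224/(-2 + sqrt(22))) - 311/31 = 55343/713 - 224/(-2 + sqrt(22))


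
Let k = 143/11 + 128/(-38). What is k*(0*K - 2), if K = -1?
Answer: -366/19 ≈ -19.263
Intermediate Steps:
k = 183/19 (k = 143*(1/11) + 128*(-1/38) = 13 - 64/19 = 183/19 ≈ 9.6316)
k*(0*K - 2) = 183*(0*(-1) - 2)/19 = 183*(0 - 2)/19 = (183/19)*(-2) = -366/19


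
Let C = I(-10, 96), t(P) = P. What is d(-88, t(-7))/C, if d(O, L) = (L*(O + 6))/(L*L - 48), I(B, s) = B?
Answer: -287/5 ≈ -57.400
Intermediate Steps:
C = -10
d(O, L) = L*(6 + O)/(-48 + L²) (d(O, L) = (L*(6 + O))/(L² - 48) = (L*(6 + O))/(-48 + L²) = L*(6 + O)/(-48 + L²))
d(-88, t(-7))/C = -7*(6 - 88)/(-48 + (-7)²)/(-10) = -7*(-82)/(-48 + 49)*(-⅒) = -7*(-82)/1*(-⅒) = -7*1*(-82)*(-⅒) = 574*(-⅒) = -287/5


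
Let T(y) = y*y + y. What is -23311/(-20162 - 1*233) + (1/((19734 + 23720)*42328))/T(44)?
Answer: 16979058272738351/14855128200095040 ≈ 1.1430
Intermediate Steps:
T(y) = y + y**2 (T(y) = y**2 + y = y + y**2)
-23311/(-20162 - 1*233) + (1/((19734 + 23720)*42328))/T(44) = -23311/(-20162 - 1*233) + (1/((19734 + 23720)*42328))/((44*(1 + 44))) = -23311/(-20162 - 233) + ((1/42328)/43454)/((44*45)) = -23311/(-20395) + ((1/43454)*(1/42328))/1980 = -23311*(-1/20395) + (1/1839320912)*(1/1980) = 23311/20395 + 1/3641855405760 = 16979058272738351/14855128200095040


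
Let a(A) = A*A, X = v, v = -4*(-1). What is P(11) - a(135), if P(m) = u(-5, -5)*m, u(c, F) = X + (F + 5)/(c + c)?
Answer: -18181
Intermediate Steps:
v = 4
X = 4
u(c, F) = 4 + (5 + F)/(2*c) (u(c, F) = 4 + (F + 5)/(c + c) = 4 + (5 + F)/((2*c)) = 4 + (5 + F)*(1/(2*c)) = 4 + (5 + F)/(2*c))
P(m) = 4*m (P(m) = ((½)*(5 - 5 + 8*(-5))/(-5))*m = ((½)*(-⅕)*(5 - 5 - 40))*m = ((½)*(-⅕)*(-40))*m = 4*m)
a(A) = A²
P(11) - a(135) = 4*11 - 1*135² = 44 - 1*18225 = 44 - 18225 = -18181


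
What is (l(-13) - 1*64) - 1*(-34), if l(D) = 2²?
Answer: -26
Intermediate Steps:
l(D) = 4
(l(-13) - 1*64) - 1*(-34) = (4 - 1*64) - 1*(-34) = (4 - 64) + 34 = -60 + 34 = -26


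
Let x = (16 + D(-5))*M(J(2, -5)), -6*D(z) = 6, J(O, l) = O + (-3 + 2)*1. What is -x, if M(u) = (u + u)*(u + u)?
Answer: -60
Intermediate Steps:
J(O, l) = -1 + O (J(O, l) = O - 1*1 = O - 1 = -1 + O)
D(z) = -1 (D(z) = -⅙*6 = -1)
M(u) = 4*u² (M(u) = (2*u)*(2*u) = 4*u²)
x = 60 (x = (16 - 1)*(4*(-1 + 2)²) = 15*(4*1²) = 15*(4*1) = 15*4 = 60)
-x = -1*60 = -60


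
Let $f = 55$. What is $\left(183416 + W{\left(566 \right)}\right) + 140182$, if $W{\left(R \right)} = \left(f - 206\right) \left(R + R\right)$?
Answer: $152666$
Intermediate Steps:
$W{\left(R \right)} = - 302 R$ ($W{\left(R \right)} = \left(55 - 206\right) \left(R + R\right) = - 151 \cdot 2 R = - 302 R$)
$\left(183416 + W{\left(566 \right)}\right) + 140182 = \left(183416 - 170932\right) + 140182 = 12484 + 140182 = 152666$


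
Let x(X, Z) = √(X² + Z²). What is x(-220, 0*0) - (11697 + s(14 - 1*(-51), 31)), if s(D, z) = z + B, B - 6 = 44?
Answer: -11558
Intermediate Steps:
B = 50 (B = 6 + 44 = 50)
s(D, z) = 50 + z (s(D, z) = z + 50 = 50 + z)
x(-220, 0*0) - (11697 + s(14 - 1*(-51), 31)) = √((-220)² + (0*0)²) - (11697 + (50 + 31)) = √(48400 + 0²) - (11697 + 81) = √(48400 + 0) - 1*11778 = √48400 - 11778 = 220 - 11778 = -11558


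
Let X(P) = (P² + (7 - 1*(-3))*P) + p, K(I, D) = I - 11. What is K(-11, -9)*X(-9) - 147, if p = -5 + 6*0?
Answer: 161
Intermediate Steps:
K(I, D) = -11 + I
p = -5 (p = -5 + 0 = -5)
X(P) = -5 + P² + 10*P (X(P) = (P² + (7 - 1*(-3))*P) - 5 = (P² + (7 + 3)*P) - 5 = (P² + 10*P) - 5 = -5 + P² + 10*P)
K(-11, -9)*X(-9) - 147 = (-11 - 11)*(-5 + (-9)² + 10*(-9)) - 147 = -22*(-5 + 81 - 90) - 147 = -22*(-14) - 147 = 308 - 147 = 161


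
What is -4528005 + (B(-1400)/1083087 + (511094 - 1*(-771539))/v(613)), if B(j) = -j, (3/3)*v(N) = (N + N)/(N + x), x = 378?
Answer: -4635877527224549/1327864662 ≈ -3.4912e+6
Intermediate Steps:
v(N) = 2*N/(378 + N) (v(N) = (N + N)/(N + 378) = (2*N)/(378 + N) = 2*N/(378 + N))
-4528005 + (B(-1400)/1083087 + (511094 - 1*(-771539))/v(613)) = -4528005 + (-1*(-1400)/1083087 + (511094 - 1*(-771539))/((2*613/(378 + 613)))) = -4528005 + (1400*(1/1083087) + (511094 + 771539)/((2*613/991))) = -4528005 + (1400/1083087 + 1282633/((2*613*(1/991)))) = -4528005 + (1400/1083087 + 1282633/(1226/991)) = -4528005 + (1400/1083087 + 1282633*(991/1226)) = -4528005 + (1400/1083087 + 1271089303/1226) = -4528005 + 1376700301634761/1327864662 = -4635877527224549/1327864662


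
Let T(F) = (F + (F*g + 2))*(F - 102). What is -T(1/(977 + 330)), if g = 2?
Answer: 348880121/1708249 ≈ 204.23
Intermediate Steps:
T(F) = (-102 + F)*(2 + 3*F) (T(F) = (F + (F*2 + 2))*(F - 102) = (F + (2*F + 2))*(-102 + F) = (F + (2 + 2*F))*(-102 + F) = (2 + 3*F)*(-102 + F) = (-102 + F)*(2 + 3*F))
-T(1/(977 + 330)) = -(-204 - 304/(977 + 330) + 3*(1/(977 + 330))²) = -(-204 - 304/1307 + 3*(1/1307)²) = -(-204 - 304*1/1307 + 3*(1/1307)²) = -(-204 - 304/1307 + 3*(1/1708249)) = -(-204 - 304/1307 + 3/1708249) = -1*(-348880121/1708249) = 348880121/1708249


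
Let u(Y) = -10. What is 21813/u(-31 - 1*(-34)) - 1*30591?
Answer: -327723/10 ≈ -32772.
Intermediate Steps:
21813/u(-31 - 1*(-34)) - 1*30591 = 21813/(-10) - 1*30591 = 21813*(-1/10) - 30591 = -21813/10 - 30591 = -327723/10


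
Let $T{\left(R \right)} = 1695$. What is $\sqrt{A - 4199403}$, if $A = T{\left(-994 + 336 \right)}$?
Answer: $114 i \sqrt{323} \approx 2048.8 i$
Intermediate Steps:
$A = 1695$
$\sqrt{A - 4199403} = \sqrt{1695 - 4199403} = \sqrt{-4197708} = 114 i \sqrt{323}$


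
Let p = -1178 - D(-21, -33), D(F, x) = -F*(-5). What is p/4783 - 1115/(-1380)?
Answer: 770461/1320108 ≈ 0.58363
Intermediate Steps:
D(F, x) = 5*F
p = -1073 (p = -1178 - 5*(-21) = -1178 - 1*(-105) = -1178 + 105 = -1073)
p/4783 - 1115/(-1380) = -1073/4783 - 1115/(-1380) = -1073*1/4783 - 1115*(-1/1380) = -1073/4783 + 223/276 = 770461/1320108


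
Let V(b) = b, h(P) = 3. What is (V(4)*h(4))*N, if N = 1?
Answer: 12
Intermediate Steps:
(V(4)*h(4))*N = (4*3)*1 = 12*1 = 12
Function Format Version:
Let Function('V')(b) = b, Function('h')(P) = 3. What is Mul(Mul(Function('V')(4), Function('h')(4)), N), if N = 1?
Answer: 12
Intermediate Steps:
Mul(Mul(Function('V')(4), Function('h')(4)), N) = Mul(Mul(4, 3), 1) = Mul(12, 1) = 12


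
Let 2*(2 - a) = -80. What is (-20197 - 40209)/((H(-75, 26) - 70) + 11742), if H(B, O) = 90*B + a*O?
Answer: -30203/3007 ≈ -10.044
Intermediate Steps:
a = 42 (a = 2 - 1/2*(-80) = 2 + 40 = 42)
H(B, O) = 42*O + 90*B (H(B, O) = 90*B + 42*O = 42*O + 90*B)
(-20197 - 40209)/((H(-75, 26) - 70) + 11742) = (-20197 - 40209)/(((42*26 + 90*(-75)) - 70) + 11742) = -60406/(((1092 - 6750) - 70) + 11742) = -60406/((-5658 - 70) + 11742) = -60406/(-5728 + 11742) = -60406/6014 = -60406*1/6014 = -30203/3007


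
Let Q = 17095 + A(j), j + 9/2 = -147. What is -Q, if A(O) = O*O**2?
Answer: 27681367/8 ≈ 3.4602e+6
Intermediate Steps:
j = -303/2 (j = -9/2 - 147 = -303/2 ≈ -151.50)
A(O) = O**3
Q = -27681367/8 (Q = 17095 + (-303/2)**3 = 17095 - 27818127/8 = -27681367/8 ≈ -3.4602e+6)
-Q = -1*(-27681367/8) = 27681367/8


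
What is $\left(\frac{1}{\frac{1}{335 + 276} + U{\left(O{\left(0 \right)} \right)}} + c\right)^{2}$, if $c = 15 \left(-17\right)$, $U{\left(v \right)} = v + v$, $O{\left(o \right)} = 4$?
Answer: $\frac{1552725335056}{23902321} \approx 64961.0$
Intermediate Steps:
$U{\left(v \right)} = 2 v$
$c = -255$
$\left(\frac{1}{\frac{1}{335 + 276} + U{\left(O{\left(0 \right)} \right)}} + c\right)^{2} = \left(\frac{1}{\frac{1}{335 + 276} + 2 \cdot 4} - 255\right)^{2} = \left(\frac{1}{\frac{1}{611} + 8} - 255\right)^{2} = \left(\frac{1}{\frac{4889}{611}} - 255\right)^{2} = \left(\frac{611}{4889} - 255\right)^{2} = \left(- \frac{1246084}{4889}\right)^{2} = \frac{1552725335056}{23902321}$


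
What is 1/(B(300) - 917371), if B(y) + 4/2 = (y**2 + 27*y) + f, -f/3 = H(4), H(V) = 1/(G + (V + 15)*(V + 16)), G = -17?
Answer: -121/99132034 ≈ -1.2206e-6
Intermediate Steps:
H(V) = 1/(-17 + (15 + V)*(16 + V)) (H(V) = 1/(-17 + (V + 15)*(V + 16)) = 1/(-17 + (15 + V)*(16 + V)))
f = -1/121 (f = -3/(223 + 4**2 + 31*4) = -3/(223 + 16 + 124) = -3/363 = -3*1/363 = -1/121 ≈ -0.0082645)
B(y) = -243/121 + y**2 + 27*y (B(y) = -2 + ((y**2 + 27*y) - 1/121) = -2 + (-1/121 + y**2 + 27*y) = -243/121 + y**2 + 27*y)
1/(B(300) - 917371) = 1/((-243/121 + 300**2 + 27*300) - 917371) = 1/((-243/121 + 90000 + 8100) - 917371) = 1/(11869857/121 - 917371) = 1/(-99132034/121) = -121/99132034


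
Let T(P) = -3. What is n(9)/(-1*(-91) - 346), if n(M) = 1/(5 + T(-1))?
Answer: -1/510 ≈ -0.0019608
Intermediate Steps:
n(M) = ½ (n(M) = 1/(5 - 3) = 1/2 = ½)
n(9)/(-1*(-91) - 346) = 1/(2*(-1*(-91) - 346)) = 1/(2*(91 - 346)) = (½)/(-255) = (½)*(-1/255) = -1/510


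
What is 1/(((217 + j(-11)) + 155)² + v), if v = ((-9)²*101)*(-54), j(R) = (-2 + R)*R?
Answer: -1/176549 ≈ -5.6642e-6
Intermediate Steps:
j(R) = R*(-2 + R)
v = -441774 (v = (81*101)*(-54) = 8181*(-54) = -441774)
1/(((217 + j(-11)) + 155)² + v) = 1/(((217 - 11*(-2 - 11)) + 155)² - 441774) = 1/(((217 - 11*(-13)) + 155)² - 441774) = 1/(((217 + 143) + 155)² - 441774) = 1/((360 + 155)² - 441774) = 1/(515² - 441774) = 1/(265225 - 441774) = 1/(-176549) = -1/176549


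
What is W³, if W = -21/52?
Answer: -9261/140608 ≈ -0.065864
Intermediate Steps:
W = -21/52 (W = -21*1/52 = -21/52 ≈ -0.40385)
W³ = (-21/52)³ = -9261/140608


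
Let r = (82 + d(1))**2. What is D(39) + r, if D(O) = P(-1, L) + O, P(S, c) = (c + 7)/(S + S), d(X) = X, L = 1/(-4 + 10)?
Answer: 83093/12 ≈ 6924.4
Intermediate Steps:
L = 1/6 ≈ 0.16667
P(S, c) = (7 + c)/(2*S) (P(S, c) = (7 + c)/((2*S)) = (7 + c)*(1/(2*S)) = (7 + c)/(2*S))
r = 6889 (r = (82 + 1)**2 = 83**2 = 6889)
D(O) = -43/12 + O (D(O) = (1/2)*(7 + 1/6)/(-1) + O = (1/2)*(-1)*(43/6) + O = -43/12 + O)
D(39) + r = (-43/12 + 39) + 6889 = 425/12 + 6889 = 83093/12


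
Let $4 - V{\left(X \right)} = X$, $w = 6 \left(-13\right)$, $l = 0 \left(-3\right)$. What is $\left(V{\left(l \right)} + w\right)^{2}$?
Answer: $5476$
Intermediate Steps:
$l = 0$
$w = -78$
$V{\left(X \right)} = 4 - X$
$\left(V{\left(l \right)} + w\right)^{2} = \left(\left(4 - 0\right) - 78\right)^{2} = \left(\left(4 + 0\right) - 78\right)^{2} = \left(4 - 78\right)^{2} = \left(-74\right)^{2} = 5476$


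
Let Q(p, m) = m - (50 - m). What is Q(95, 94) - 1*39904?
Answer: -39766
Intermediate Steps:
Q(p, m) = -50 + 2*m (Q(p, m) = m + (-50 + m) = -50 + 2*m)
Q(95, 94) - 1*39904 = (-50 + 2*94) - 1*39904 = (-50 + 188) - 39904 = 138 - 39904 = -39766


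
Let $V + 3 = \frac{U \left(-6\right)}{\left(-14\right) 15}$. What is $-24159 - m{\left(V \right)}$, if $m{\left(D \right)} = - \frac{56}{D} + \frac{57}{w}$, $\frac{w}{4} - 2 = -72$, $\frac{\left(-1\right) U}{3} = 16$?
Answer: $- \frac{1035511639}{42840} \approx -24172.0$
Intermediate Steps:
$U = -48$ ($U = \left(-3\right) 16 = -48$)
$V = - \frac{153}{35}$ ($V = -3 + \frac{\left(-48\right) \left(-6\right)}{\left(-14\right) 15} = -3 + \frac{288}{-210} = -3 + 288 \left(- \frac{1}{210}\right) = -3 - \frac{48}{35} = - \frac{153}{35} \approx -4.3714$)
$w = -280$ ($w = 8 + 4 \left(-72\right) = 8 - 288 = -280$)
$m{\left(D \right)} = - \frac{57}{280} - \frac{56}{D}$ ($m{\left(D \right)} = - \frac{56}{D} + \frac{57}{-280} = - \frac{56}{D} + 57 \left(- \frac{1}{280}\right) = - \frac{56}{D} - \frac{57}{280} = - \frac{57}{280} - \frac{56}{D}$)
$-24159 - m{\left(V \right)} = -24159 - \left(- \frac{57}{280} - \frac{56}{- \frac{153}{35}}\right) = -24159 - \left(- \frac{57}{280} - - \frac{1960}{153}\right) = -24159 - \left(- \frac{57}{280} + \frac{1960}{153}\right) = -24159 - \frac{540079}{42840} = - \frac{1035511639}{42840}$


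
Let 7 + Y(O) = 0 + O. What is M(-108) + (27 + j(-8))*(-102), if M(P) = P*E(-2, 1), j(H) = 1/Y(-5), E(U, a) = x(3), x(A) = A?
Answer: -6139/2 ≈ -3069.5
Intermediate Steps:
E(U, a) = 3
Y(O) = -7 + O (Y(O) = -7 + (0 + O) = -7 + O)
j(H) = -1/12 (j(H) = 1/(-7 - 5) = 1/(-12) = -1/12)
M(P) = 3*P (M(P) = P*3 = 3*P)
M(-108) + (27 + j(-8))*(-102) = 3*(-108) + (27 - 1/12)*(-102) = -324 + (323/12)*(-102) = -324 - 5491/2 = -6139/2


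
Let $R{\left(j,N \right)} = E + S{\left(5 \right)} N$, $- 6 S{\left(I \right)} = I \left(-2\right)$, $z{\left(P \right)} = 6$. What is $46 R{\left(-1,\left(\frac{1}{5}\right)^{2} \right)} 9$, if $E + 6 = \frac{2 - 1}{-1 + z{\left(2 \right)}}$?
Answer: $- \frac{11868}{5} \approx -2373.6$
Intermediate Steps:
$E = - \frac{29}{5}$ ($E = -6 + \frac{2 - 1}{-1 + 6} = -6 + 1 \cdot \frac{1}{5} = -6 + \frac{1}{5} = - \frac{29}{5} \approx -5.8$)
$S{\left(I \right)} = \frac{I}{3}$ ($S{\left(I \right)} = - \frac{I \left(-2\right)}{6} = - \frac{\left(-2\right) I}{6} = \frac{I}{3}$)
$R{\left(j,N \right)} = - \frac{29}{5} + \frac{5 N}{3}$ ($R{\left(j,N \right)} = - \frac{29}{5} + \frac{1}{3} \cdot 5 N = - \frac{29}{5} + \frac{5 N}{3}$)
$46 R{\left(-1,\left(\frac{1}{5}\right)^{2} \right)} 9 = 46 \left(- \frac{29}{5} + \frac{5 \left(\frac{1}{5}\right)^{2}}{3}\right) 9 = 46 \left(- \frac{29}{5} + \frac{5}{3 \cdot 25}\right) 9 = 46 \left(- \frac{29}{5} + \frac{5}{3} \cdot \frac{1}{25}\right) 9 = 46 \left(- \frac{29}{5} + \frac{1}{15}\right) 9 = 46 \left(- \frac{86}{15}\right) 9 = \left(- \frac{3956}{15}\right) 9 = - \frac{11868}{5}$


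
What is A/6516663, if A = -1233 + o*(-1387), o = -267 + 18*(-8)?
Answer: 189608/2172221 ≈ 0.087288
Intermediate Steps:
o = -411 (o = -267 - 144 = -411)
A = 568824 (A = -1233 - 411*(-1387) = -1233 + 570057 = 568824)
A/6516663 = 568824/6516663 = 568824*(1/6516663) = 189608/2172221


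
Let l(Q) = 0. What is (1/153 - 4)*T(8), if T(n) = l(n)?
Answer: 0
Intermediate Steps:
T(n) = 0
(1/153 - 4)*T(8) = (1/153 - 4)*0 = -611/153*0 = 0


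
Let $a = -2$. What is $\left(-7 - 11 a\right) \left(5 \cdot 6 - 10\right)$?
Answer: $300$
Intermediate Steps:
$\left(-7 - 11 a\right) \left(5 \cdot 6 - 10\right) = \left(-7 - -22\right) \left(5 \cdot 6 - 10\right) = \left(-7 + 22\right) \left(30 - 10\right) = 15 \cdot 20 = 300$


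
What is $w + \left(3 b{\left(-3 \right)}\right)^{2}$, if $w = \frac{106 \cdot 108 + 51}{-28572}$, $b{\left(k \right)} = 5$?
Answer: $\frac{2139067}{9524} \approx 224.6$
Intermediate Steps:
$w = - \frac{3833}{9524}$ ($w = \left(11448 + 51\right) \left(- \frac{1}{28572}\right) = 11499 \left(- \frac{1}{28572}\right) = - \frac{3833}{9524} \approx -0.40246$)
$w + \left(3 b{\left(-3 \right)}\right)^{2} = - \frac{3833}{9524} + \left(3 \cdot 5\right)^{2} = - \frac{3833}{9524} + 15^{2} = - \frac{3833}{9524} + 225 = \frac{2139067}{9524}$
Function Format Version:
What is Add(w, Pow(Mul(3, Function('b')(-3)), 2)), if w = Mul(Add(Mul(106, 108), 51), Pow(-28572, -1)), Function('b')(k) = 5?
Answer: Rational(2139067, 9524) ≈ 224.60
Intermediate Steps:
w = Rational(-3833, 9524) (w = Mul(Add(11448, 51), Rational(-1, 28572)) = Mul(11499, Rational(-1, 28572)) = Rational(-3833, 9524) ≈ -0.40246)
Add(w, Pow(Mul(3, Function('b')(-3)), 2)) = Add(Rational(-3833, 9524), Pow(Mul(3, 5), 2)) = Add(Rational(-3833, 9524), Pow(15, 2)) = Add(Rational(-3833, 9524), 225) = Rational(2139067, 9524)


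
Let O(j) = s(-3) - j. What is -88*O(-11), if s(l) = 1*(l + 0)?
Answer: -704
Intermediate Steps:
s(l) = l (s(l) = 1*l = l)
O(j) = -3 - j
-88*O(-11) = -88*(-3 - 1*(-11)) = -88*(-3 + 11) = -88*8 = -704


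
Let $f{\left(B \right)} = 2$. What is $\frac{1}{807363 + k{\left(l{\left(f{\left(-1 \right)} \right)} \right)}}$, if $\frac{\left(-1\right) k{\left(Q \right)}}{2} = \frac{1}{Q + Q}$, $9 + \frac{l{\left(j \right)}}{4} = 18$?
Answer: $\frac{36}{29065067} \approx 1.2386 \cdot 10^{-6}$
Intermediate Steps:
$l{\left(j \right)} = 36$ ($l{\left(j \right)} = -36 + 4 \cdot 18 = -36 + 72 = 36$)
$k{\left(Q \right)} = - \frac{1}{Q}$ ($k{\left(Q \right)} = - \frac{2}{Q + Q} = - \frac{2}{2 Q} = - 2 \frac{1}{2 Q} = - \frac{1}{Q}$)
$\frac{1}{807363 + k{\left(l{\left(f{\left(-1 \right)} \right)} \right)}} = \frac{1}{807363 - \frac{1}{36}} = \frac{1}{\frac{29065067}{36}} = \frac{36}{29065067}$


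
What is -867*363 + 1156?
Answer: -313565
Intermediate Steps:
-867*363 + 1156 = -314721 + 1156 = -313565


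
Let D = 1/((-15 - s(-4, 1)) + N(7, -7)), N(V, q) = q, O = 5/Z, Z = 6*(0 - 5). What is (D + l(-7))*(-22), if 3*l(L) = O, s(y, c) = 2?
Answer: 77/36 ≈ 2.1389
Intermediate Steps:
Z = -30 (Z = 6*(-5) = -30)
O = -1/6 (O = 5/(-30) = 5*(-1/30) = -1/6 ≈ -0.16667)
l(L) = -1/18 (l(L) = (1/3)*(-1/6) = -1/18)
D = -1/24 (D = 1/((-15 - 1*2) - 7) = 1/((-15 - 2) - 7) = 1/(-17 - 7) = 1/(-24) = -1/24 ≈ -0.041667)
(D + l(-7))*(-22) = (-1/24 - 1/18)*(-22) = -7/72*(-22) = 77/36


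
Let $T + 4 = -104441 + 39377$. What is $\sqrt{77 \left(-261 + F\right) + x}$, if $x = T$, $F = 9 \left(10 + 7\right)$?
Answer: $2 i \sqrt{18346} \approx 270.9 i$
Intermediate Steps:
$F = 153$ ($F = 9 \cdot 17 = 153$)
$T = -65068$ ($T = -4 + \left(-104441 + 39377\right) = -4 - 65064 = -65068$)
$x = -65068$
$\sqrt{77 \left(-261 + F\right) + x} = \sqrt{77 \left(-261 + 153\right) - 65068} = \sqrt{77 \left(-108\right) - 65068} = \sqrt{-8316 - 65068} = \sqrt{-73384} = 2 i \sqrt{18346}$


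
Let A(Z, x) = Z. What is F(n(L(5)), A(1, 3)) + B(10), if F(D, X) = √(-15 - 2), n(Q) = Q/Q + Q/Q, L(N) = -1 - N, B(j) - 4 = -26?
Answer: -22 + I*√17 ≈ -22.0 + 4.1231*I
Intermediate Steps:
B(j) = -22 (B(j) = 4 - 26 = -22)
n(Q) = 2 (n(Q) = 1 + 1 = 2)
F(D, X) = I*√17 (F(D, X) = √(-17) = I*√17)
F(n(L(5)), A(1, 3)) + B(10) = I*√17 - 22 = -22 + I*√17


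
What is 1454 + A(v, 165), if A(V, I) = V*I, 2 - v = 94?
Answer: -13726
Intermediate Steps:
v = -92 (v = 2 - 1*94 = 2 - 94 = -92)
A(V, I) = I*V
1454 + A(v, 165) = 1454 + 165*(-92) = 1454 - 15180 = -13726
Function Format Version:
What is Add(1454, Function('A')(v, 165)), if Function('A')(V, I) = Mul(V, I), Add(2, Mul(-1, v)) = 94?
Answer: -13726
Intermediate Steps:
v = -92 (v = Add(2, Mul(-1, 94)) = Add(2, -94) = -92)
Function('A')(V, I) = Mul(I, V)
Add(1454, Function('A')(v, 165)) = Add(1454, Mul(165, -92)) = Add(1454, -15180) = -13726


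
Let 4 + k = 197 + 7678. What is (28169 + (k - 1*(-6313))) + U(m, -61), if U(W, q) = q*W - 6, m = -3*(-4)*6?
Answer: 37955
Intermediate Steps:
m = 72 (m = 12*6 = 72)
k = 7871 (k = -4 + (197 + 7678) = -4 + 7875 = 7871)
U(W, q) = -6 + W*q (U(W, q) = W*q - 6 = -6 + W*q)
(28169 + (k - 1*(-6313))) + U(m, -61) = (28169 + (7871 - 1*(-6313))) + (-6 + 72*(-61)) = (28169 + (7871 + 6313)) + (-6 - 4392) = (28169 + 14184) - 4398 = 42353 - 4398 = 37955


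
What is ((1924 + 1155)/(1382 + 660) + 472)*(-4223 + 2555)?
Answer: -806397102/1021 ≈ -7.8981e+5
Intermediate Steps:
((1924 + 1155)/(1382 + 660) + 472)*(-4223 + 2555) = (3079/2042 + 472)*(-1668) = (966903/2042)*(-1668) = -806397102/1021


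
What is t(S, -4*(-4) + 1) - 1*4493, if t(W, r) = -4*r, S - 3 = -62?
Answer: -4561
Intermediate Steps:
S = -59 (S = 3 - 62 = -59)
t(S, -4*(-4) + 1) - 1*4493 = -4*(-4*(-4) + 1) - 1*4493 = -4*(16 + 1) - 4493 = -4*17 - 4493 = -68 - 4493 = -4561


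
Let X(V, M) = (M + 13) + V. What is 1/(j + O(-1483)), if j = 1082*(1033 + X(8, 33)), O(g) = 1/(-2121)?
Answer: 2121/2494580213 ≈ 8.5024e-7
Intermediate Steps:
O(g) = -1/2121
X(V, M) = 13 + M + V (X(V, M) = (13 + M) + V = 13 + M + V)
j = 1176134 (j = 1082*(1033 + (13 + 33 + 8)) = 1082*(1033 + 54) = 1082*1087 = 1176134)
1/(j + O(-1483)) = 1/(1176134 - 1/2121) = 1/(2494580213/2121) = 2121/2494580213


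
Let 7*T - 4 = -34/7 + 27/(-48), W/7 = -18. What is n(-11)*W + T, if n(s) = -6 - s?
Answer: -494079/784 ≈ -630.20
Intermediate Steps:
W = -126 (W = 7*(-18) = -126)
T = -159/784 (T = 4/7 + (-34/7 + 27/(-48))/7 = 4/7 + (-34*1/7 + 27*(-1/48))/7 = 4/7 + (-34/7 - 9/16)/7 = 4/7 + (1/7)*(-607/112) = 4/7 - 607/784 = -159/784 ≈ -0.20281)
n(-11)*W + T = (-6 - 1*(-11))*(-126) - 159/784 = (-6 + 11)*(-126) - 159/784 = 5*(-126) - 159/784 = -630 - 159/784 = -494079/784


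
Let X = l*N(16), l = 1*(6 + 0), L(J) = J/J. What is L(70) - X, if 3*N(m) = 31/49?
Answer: -13/49 ≈ -0.26531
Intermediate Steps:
N(m) = 31/147 (N(m) = (31/49)/3 = (31*(1/49))/3 = (⅓)*(31/49) = 31/147)
L(J) = 1
l = 6 (l = 1*6 = 6)
X = 62/49 (X = 6*(31/147) = 62/49 ≈ 1.2653)
L(70) - X = 1 - 1*62/49 = 1 - 62/49 = -13/49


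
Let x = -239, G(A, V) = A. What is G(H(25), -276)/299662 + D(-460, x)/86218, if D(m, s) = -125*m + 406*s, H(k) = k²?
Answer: -536043239/1174375378 ≈ -0.45645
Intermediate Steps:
G(H(25), -276)/299662 + D(-460, x)/86218 = 25²/299662 + (-125*(-460) + 406*(-239))/86218 = 625*(1/299662) + (57500 - 97034)*(1/86218) = 625/299662 - 39534*1/86218 = 625/299662 - 1797/3919 = -536043239/1174375378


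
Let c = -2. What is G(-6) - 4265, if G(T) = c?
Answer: -4267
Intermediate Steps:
G(T) = -2
G(-6) - 4265 = -2 - 4265 = -4267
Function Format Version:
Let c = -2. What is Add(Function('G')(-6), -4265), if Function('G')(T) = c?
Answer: -4267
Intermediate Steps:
Function('G')(T) = -2
Add(Function('G')(-6), -4265) = Add(-2, -4265) = -4267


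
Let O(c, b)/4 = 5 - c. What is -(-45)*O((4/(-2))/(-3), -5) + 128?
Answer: 908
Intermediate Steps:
O(c, b) = 20 - 4*c (O(c, b) = 4*(5 - c) = 20 - 4*c)
-(-45)*O((4/(-2))/(-3), -5) + 128 = -(-45)*(20 - 4*4/(-2)/(-3)) + 128 = -(-45)*(20 - 4*4*(-1/2)*(-1)/3) + 128 = -(-45)*(20 - (-8)*(-1)/3) + 128 = -(-45)*(20 - 4*2/3) + 128 = -(-45)*(20 - 8/3) + 128 = -(-45)*52/3 + 128 = -45*(-52/3) + 128 = 780 + 128 = 908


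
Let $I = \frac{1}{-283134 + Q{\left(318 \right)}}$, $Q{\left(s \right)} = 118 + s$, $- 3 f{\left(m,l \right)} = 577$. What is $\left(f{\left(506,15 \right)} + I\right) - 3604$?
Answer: $- \frac{3219647525}{848094} \approx -3796.3$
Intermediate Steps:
$f{\left(m,l \right)} = - \frac{577}{3}$ ($f{\left(m,l \right)} = \left(- \frac{1}{3}\right) 577 = - \frac{577}{3}$)
$I = - \frac{1}{282698}$ ($I = \frac{1}{-283134 + \left(118 + 318\right)} = \frac{1}{-283134 + 436} = \frac{1}{-282698} = - \frac{1}{282698} \approx -3.5373 \cdot 10^{-6}$)
$\left(f{\left(506,15 \right)} + I\right) - 3604 = \left(- \frac{577}{3} - \frac{1}{282698}\right) - 3604 = - \frac{163116749}{848094} - 3604 = - \frac{3219647525}{848094}$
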